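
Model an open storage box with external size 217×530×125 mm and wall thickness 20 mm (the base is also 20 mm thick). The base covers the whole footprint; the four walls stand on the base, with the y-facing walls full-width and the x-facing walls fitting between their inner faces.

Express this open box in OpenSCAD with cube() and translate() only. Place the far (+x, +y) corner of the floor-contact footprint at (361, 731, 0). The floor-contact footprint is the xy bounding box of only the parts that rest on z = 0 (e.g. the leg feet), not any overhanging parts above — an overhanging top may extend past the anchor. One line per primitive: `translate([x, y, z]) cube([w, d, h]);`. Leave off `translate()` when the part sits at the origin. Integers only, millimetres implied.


translate([144, 201, 0]) cube([217, 530, 20]);
translate([144, 201, 20]) cube([217, 20, 105]);
translate([144, 711, 20]) cube([217, 20, 105]);
translate([144, 221, 20]) cube([20, 490, 105]);
translate([341, 221, 20]) cube([20, 490, 105]);


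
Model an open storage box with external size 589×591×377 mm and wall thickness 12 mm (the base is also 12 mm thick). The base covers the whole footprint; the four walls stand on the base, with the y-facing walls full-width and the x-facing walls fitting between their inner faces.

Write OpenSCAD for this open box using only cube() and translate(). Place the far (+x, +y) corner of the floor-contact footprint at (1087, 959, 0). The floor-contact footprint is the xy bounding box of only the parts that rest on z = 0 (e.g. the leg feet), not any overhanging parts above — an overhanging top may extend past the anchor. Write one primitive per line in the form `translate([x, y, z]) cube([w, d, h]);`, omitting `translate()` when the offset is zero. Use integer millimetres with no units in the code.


translate([498, 368, 0]) cube([589, 591, 12]);
translate([498, 368, 12]) cube([589, 12, 365]);
translate([498, 947, 12]) cube([589, 12, 365]);
translate([498, 380, 12]) cube([12, 567, 365]);
translate([1075, 380, 12]) cube([12, 567, 365]);


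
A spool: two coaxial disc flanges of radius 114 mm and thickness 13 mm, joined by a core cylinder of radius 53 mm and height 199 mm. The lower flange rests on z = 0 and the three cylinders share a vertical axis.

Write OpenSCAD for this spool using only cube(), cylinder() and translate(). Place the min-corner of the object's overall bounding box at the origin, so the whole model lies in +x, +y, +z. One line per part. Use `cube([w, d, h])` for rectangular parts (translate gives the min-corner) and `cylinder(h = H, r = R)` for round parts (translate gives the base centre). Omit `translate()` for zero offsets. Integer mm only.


translate([114, 114, 0]) cylinder(h = 13, r = 114);
translate([114, 114, 13]) cylinder(h = 199, r = 53);
translate([114, 114, 212]) cylinder(h = 13, r = 114);


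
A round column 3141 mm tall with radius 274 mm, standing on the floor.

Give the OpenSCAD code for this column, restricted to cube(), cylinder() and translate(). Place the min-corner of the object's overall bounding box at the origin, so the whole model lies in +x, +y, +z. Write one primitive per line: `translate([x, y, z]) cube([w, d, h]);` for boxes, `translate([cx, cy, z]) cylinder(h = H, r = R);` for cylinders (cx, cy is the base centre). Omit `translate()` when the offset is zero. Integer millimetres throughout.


translate([274, 274, 0]) cylinder(h = 3141, r = 274);


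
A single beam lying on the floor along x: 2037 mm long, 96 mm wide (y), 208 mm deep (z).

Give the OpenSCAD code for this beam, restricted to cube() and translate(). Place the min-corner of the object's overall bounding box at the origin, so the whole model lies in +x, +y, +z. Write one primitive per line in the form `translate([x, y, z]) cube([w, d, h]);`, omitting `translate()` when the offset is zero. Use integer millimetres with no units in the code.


cube([2037, 96, 208]);


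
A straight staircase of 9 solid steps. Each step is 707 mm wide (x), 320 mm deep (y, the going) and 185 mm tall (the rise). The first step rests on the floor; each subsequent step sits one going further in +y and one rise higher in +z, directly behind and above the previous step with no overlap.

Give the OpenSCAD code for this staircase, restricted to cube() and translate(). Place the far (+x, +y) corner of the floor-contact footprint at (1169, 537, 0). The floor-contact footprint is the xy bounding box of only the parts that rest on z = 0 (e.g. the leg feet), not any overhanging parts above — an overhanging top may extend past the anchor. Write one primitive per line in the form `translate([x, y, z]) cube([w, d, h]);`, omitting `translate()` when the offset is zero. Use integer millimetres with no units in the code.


translate([462, 217, 0]) cube([707, 320, 185]);
translate([462, 537, 185]) cube([707, 320, 185]);
translate([462, 857, 370]) cube([707, 320, 185]);
translate([462, 1177, 555]) cube([707, 320, 185]);
translate([462, 1497, 740]) cube([707, 320, 185]);
translate([462, 1817, 925]) cube([707, 320, 185]);
translate([462, 2137, 1110]) cube([707, 320, 185]);
translate([462, 2457, 1295]) cube([707, 320, 185]);
translate([462, 2777, 1480]) cube([707, 320, 185]);


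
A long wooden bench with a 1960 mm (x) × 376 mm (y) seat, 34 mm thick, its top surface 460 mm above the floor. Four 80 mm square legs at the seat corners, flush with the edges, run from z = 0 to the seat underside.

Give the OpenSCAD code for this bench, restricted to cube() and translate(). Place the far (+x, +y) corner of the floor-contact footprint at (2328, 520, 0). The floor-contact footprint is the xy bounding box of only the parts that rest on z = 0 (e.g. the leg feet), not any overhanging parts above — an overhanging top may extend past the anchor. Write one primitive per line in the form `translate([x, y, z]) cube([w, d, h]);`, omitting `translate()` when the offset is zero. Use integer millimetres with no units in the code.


// leg_h = 460 − 34 = 426
translate([368, 144, 426]) cube([1960, 376, 34]);
translate([368, 144, 0]) cube([80, 80, 426]);
translate([368, 440, 0]) cube([80, 80, 426]);
translate([2248, 144, 0]) cube([80, 80, 426]);
translate([2248, 440, 0]) cube([80, 80, 426]);


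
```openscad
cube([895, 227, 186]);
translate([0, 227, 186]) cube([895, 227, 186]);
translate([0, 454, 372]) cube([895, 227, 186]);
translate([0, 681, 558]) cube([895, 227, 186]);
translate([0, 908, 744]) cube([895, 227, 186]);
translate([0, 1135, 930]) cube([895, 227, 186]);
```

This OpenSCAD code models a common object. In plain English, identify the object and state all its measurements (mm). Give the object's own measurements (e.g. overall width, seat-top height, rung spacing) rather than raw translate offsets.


A straight staircase of 6 solid steps. Each step is 895 mm wide (x), 227 mm deep (y, the going) and 186 mm tall (the rise). The first step rests on the floor; each subsequent step sits one going further in +y and one rise higher in +z, directly behind and above the previous step with no overlap.


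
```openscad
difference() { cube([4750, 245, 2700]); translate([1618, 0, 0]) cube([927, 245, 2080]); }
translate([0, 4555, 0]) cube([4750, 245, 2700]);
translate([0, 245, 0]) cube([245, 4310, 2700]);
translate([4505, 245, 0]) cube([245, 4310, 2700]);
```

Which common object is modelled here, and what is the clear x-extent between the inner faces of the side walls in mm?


A single room. The interior width is 4260 mm.

Four walls enclosing a rectangle with a door in the front wall — a room. Outside width 4750 minus two 245 mm walls gives 4260 mm.


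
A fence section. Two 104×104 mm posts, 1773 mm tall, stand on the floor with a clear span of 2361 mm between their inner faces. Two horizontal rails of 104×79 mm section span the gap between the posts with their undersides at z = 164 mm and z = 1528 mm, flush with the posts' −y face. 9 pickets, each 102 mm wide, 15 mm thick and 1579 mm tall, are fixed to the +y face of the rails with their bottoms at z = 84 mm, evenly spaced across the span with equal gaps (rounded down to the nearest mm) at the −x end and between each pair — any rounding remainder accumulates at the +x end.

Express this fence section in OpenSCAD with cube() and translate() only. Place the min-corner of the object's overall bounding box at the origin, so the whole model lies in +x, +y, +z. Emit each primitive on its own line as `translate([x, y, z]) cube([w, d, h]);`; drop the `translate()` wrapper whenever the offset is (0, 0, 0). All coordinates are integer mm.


cube([104, 104, 1773]);
translate([2465, 0, 0]) cube([104, 104, 1773]);
translate([104, 0, 164]) cube([2361, 104, 79]);
translate([104, 0, 1528]) cube([2361, 104, 79]);
translate([248, 104, 84]) cube([102, 15, 1579]);
translate([494, 104, 84]) cube([102, 15, 1579]);
translate([740, 104, 84]) cube([102, 15, 1579]);
translate([986, 104, 84]) cube([102, 15, 1579]);
translate([1232, 104, 84]) cube([102, 15, 1579]);
translate([1478, 104, 84]) cube([102, 15, 1579]);
translate([1724, 104, 84]) cube([102, 15, 1579]);
translate([1970, 104, 84]) cube([102, 15, 1579]);
translate([2216, 104, 84]) cube([102, 15, 1579]);


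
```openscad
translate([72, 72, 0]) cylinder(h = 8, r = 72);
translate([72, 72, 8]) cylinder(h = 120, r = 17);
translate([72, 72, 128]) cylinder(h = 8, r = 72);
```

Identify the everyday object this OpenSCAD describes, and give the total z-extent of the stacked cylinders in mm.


A spool. The overall height is 136 mm.

Three coaxial cylinders, large–small–large — a spool. Two 8 mm flanges and a 120 mm core give 8 + 120 + 8 = 136 mm.


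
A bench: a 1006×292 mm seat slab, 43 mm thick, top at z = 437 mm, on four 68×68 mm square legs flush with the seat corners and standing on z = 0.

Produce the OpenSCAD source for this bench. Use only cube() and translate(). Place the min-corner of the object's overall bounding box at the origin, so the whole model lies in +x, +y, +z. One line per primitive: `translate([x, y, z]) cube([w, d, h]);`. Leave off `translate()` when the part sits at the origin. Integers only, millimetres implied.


translate([0, 0, 394]) cube([1006, 292, 43]);
cube([68, 68, 394]);
translate([0, 224, 0]) cube([68, 68, 394]);
translate([938, 0, 0]) cube([68, 68, 394]);
translate([938, 224, 0]) cube([68, 68, 394]);


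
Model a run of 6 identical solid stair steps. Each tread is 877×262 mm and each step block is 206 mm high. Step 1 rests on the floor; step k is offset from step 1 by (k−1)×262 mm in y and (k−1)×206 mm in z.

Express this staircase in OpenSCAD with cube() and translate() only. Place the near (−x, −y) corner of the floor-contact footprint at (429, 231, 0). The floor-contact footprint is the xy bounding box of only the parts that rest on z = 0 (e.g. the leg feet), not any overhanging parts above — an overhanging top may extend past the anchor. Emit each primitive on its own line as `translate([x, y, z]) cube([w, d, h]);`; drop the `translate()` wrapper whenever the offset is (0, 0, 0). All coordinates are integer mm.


translate([429, 231, 0]) cube([877, 262, 206]);
translate([429, 493, 206]) cube([877, 262, 206]);
translate([429, 755, 412]) cube([877, 262, 206]);
translate([429, 1017, 618]) cube([877, 262, 206]);
translate([429, 1279, 824]) cube([877, 262, 206]);
translate([429, 1541, 1030]) cube([877, 262, 206]);


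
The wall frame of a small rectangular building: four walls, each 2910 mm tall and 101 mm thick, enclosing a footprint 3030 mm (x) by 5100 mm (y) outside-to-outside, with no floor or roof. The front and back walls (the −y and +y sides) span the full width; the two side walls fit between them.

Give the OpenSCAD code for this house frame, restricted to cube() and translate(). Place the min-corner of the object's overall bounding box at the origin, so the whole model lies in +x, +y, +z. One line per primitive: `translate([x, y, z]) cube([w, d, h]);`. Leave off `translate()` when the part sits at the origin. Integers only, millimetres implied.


cube([3030, 101, 2910]);
translate([0, 4999, 0]) cube([3030, 101, 2910]);
translate([0, 101, 0]) cube([101, 4898, 2910]);
translate([2929, 101, 0]) cube([101, 4898, 2910]);


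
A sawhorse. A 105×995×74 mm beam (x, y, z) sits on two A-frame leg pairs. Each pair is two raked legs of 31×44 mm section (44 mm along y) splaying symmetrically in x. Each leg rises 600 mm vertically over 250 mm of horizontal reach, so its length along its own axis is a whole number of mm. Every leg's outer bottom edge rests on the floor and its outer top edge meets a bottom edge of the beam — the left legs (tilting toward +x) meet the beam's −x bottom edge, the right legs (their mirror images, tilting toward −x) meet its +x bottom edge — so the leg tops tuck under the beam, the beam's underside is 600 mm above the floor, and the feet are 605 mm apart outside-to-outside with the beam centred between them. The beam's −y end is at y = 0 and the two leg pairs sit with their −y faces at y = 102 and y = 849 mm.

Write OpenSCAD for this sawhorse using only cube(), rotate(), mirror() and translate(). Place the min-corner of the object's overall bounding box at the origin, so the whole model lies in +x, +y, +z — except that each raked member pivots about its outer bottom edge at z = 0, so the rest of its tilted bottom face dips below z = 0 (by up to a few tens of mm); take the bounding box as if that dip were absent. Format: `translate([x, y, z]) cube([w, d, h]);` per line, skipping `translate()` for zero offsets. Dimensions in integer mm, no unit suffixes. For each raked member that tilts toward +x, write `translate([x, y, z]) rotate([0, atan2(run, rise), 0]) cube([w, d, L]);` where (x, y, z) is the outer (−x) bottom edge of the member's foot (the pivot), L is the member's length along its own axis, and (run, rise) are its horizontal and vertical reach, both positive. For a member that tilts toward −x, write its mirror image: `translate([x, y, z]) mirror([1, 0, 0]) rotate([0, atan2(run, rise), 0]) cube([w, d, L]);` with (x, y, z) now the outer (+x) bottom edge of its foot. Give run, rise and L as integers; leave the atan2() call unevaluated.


translate([250, 0, 600]) cube([105, 995, 74]);
translate([0, 102, 0]) rotate([0, atan2(250, 600), 0]) cube([31, 44, 650]);
translate([605, 102, 0]) mirror([1, 0, 0]) rotate([0, atan2(250, 600), 0]) cube([31, 44, 650]);
translate([0, 849, 0]) rotate([0, atan2(250, 600), 0]) cube([31, 44, 650]);
translate([605, 849, 0]) mirror([1, 0, 0]) rotate([0, atan2(250, 600), 0]) cube([31, 44, 650]);


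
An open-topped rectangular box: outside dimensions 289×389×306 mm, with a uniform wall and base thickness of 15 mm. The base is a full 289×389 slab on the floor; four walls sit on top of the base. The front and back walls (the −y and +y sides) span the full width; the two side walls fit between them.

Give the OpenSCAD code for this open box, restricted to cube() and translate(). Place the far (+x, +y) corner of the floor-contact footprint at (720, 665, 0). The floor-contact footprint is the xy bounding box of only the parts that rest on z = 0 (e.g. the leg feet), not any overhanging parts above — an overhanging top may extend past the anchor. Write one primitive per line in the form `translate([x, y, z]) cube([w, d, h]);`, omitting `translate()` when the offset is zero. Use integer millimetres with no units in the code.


translate([431, 276, 0]) cube([289, 389, 15]);
translate([431, 276, 15]) cube([289, 15, 291]);
translate([431, 650, 15]) cube([289, 15, 291]);
translate([431, 291, 15]) cube([15, 359, 291]);
translate([705, 291, 15]) cube([15, 359, 291]);


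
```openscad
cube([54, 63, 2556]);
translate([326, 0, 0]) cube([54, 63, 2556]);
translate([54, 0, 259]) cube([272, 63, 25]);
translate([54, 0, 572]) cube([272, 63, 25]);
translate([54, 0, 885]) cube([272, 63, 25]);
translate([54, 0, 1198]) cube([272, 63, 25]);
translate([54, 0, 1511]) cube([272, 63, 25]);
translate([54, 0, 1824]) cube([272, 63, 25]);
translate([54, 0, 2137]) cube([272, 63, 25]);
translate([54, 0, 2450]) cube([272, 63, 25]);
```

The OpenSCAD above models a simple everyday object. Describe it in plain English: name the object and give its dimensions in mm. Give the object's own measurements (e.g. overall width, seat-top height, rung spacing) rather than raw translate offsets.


A straight ladder. Two 54×63 mm vertical rails, 2556 mm tall, stand 380 mm apart (outside-to-outside) with their front faces coplanar on the −y side. 8 rungs, each 63 mm deep and 25 mm tall, span between the inner faces of the rails, front faces flush with the rails. The lowest rung's underside is at z = 259 mm and rungs are spaced 313 mm apart (underside to underside).


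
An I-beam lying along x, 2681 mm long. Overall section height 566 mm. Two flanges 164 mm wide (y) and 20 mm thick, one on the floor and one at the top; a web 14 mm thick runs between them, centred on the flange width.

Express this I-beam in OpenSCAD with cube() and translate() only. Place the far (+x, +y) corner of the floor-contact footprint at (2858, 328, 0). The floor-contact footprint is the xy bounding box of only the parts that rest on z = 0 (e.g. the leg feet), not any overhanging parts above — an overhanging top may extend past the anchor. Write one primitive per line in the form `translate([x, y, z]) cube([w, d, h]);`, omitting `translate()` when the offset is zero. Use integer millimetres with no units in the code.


translate([177, 164, 0]) cube([2681, 164, 20]);
translate([177, 239, 20]) cube([2681, 14, 526]);
translate([177, 164, 546]) cube([2681, 164, 20]);


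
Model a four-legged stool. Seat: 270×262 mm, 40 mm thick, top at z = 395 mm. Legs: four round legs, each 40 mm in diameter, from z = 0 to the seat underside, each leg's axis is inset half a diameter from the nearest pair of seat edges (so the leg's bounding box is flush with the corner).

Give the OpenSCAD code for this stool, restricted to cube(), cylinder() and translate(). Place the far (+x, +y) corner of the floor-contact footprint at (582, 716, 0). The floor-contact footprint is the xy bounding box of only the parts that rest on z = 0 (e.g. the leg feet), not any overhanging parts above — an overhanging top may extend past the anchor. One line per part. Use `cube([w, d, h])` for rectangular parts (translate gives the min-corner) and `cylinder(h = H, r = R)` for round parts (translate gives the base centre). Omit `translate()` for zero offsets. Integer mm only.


translate([312, 454, 355]) cube([270, 262, 40]);
translate([332, 474, 0]) cylinder(h = 355, r = 20);
translate([562, 474, 0]) cylinder(h = 355, r = 20);
translate([332, 696, 0]) cylinder(h = 355, r = 20);
translate([562, 696, 0]) cylinder(h = 355, r = 20);


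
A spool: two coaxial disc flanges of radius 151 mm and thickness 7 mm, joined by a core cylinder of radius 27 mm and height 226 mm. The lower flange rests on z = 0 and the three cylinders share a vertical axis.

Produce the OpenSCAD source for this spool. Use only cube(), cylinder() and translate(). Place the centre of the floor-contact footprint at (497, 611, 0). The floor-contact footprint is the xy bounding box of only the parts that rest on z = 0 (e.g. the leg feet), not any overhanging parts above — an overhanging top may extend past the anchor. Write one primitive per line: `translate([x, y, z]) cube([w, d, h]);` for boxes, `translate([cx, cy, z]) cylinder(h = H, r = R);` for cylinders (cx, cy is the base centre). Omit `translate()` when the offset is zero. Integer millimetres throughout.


translate([497, 611, 0]) cylinder(h = 7, r = 151);
translate([497, 611, 7]) cylinder(h = 226, r = 27);
translate([497, 611, 233]) cylinder(h = 7, r = 151);


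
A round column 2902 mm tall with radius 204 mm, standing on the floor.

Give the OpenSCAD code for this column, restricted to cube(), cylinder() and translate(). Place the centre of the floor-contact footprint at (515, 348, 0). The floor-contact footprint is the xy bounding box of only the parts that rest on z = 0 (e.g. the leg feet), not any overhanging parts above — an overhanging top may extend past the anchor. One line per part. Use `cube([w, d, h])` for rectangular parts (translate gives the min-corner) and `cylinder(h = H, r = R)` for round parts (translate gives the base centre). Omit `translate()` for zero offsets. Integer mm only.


translate([515, 348, 0]) cylinder(h = 2902, r = 204);


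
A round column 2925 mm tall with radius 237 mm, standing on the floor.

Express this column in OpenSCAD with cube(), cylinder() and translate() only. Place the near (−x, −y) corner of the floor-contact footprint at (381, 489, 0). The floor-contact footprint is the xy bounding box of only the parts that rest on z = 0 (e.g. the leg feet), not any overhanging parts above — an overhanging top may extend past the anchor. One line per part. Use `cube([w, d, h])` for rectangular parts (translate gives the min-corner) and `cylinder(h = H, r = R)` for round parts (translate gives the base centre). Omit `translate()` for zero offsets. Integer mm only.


translate([618, 726, 0]) cylinder(h = 2925, r = 237);


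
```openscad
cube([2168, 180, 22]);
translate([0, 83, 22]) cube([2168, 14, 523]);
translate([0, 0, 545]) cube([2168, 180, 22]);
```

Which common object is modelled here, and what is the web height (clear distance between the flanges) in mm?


An I-beam. The web height is 523 mm.

Two wide flanges with a thin centred web — an I-beam. Overall 567 mm minus two 22 mm flanges gives a web of 567 − 2·22 = 523 mm.


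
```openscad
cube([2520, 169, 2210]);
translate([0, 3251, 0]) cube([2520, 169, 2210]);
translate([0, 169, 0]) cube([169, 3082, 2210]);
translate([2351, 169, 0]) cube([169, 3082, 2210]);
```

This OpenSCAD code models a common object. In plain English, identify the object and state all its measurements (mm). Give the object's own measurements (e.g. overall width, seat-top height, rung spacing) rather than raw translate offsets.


The wall frame of a small rectangular building: four walls, each 2210 mm tall and 169 mm thick, enclosing a footprint 2520 mm (x) by 3420 mm (y) outside-to-outside, with no floor or roof. The front and back walls (the −y and +y sides) span the full width; the two side walls fit between them.


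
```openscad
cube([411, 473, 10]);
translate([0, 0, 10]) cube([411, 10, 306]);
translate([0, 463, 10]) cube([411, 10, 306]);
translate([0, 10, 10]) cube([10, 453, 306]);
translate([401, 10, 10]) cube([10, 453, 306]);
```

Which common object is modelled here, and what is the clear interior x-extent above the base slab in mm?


An open box. The internal width is 391 mm.

A 411×473 base slab with four walls standing on it — an open box. The base is 411 mm wide and the walls are 10 mm thick, so the internal width is 411 − 2 × 10 = 391 mm.


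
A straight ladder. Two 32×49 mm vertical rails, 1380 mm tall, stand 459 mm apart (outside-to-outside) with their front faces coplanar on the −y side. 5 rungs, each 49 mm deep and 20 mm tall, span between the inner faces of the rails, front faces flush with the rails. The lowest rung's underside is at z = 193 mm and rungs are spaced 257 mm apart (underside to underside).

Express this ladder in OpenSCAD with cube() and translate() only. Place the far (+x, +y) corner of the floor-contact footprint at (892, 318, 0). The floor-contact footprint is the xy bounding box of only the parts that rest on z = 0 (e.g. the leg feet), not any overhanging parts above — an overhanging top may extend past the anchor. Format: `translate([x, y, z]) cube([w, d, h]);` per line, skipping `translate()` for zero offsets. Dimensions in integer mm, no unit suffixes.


translate([433, 269, 0]) cube([32, 49, 1380]);
translate([860, 269, 0]) cube([32, 49, 1380]);
translate([465, 269, 193]) cube([395, 49, 20]);
translate([465, 269, 450]) cube([395, 49, 20]);
translate([465, 269, 707]) cube([395, 49, 20]);
translate([465, 269, 964]) cube([395, 49, 20]);
translate([465, 269, 1221]) cube([395, 49, 20]);


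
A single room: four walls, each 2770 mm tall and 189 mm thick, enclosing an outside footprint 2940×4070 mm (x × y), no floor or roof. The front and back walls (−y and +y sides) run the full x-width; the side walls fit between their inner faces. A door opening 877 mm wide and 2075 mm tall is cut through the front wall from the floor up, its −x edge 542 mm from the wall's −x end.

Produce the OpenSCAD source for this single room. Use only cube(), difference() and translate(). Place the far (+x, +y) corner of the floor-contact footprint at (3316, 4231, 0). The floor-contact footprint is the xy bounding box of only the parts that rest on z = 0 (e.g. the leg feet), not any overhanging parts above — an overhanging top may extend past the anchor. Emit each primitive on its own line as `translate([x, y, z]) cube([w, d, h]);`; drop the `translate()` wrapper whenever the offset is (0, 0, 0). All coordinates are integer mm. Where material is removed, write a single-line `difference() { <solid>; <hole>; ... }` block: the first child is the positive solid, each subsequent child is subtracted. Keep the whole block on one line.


difference() { translate([376, 161, 0]) cube([2940, 189, 2770]); translate([918, 161, 0]) cube([877, 189, 2075]); }
translate([376, 4042, 0]) cube([2940, 189, 2770]);
translate([376, 350, 0]) cube([189, 3692, 2770]);
translate([3127, 350, 0]) cube([189, 3692, 2770]);


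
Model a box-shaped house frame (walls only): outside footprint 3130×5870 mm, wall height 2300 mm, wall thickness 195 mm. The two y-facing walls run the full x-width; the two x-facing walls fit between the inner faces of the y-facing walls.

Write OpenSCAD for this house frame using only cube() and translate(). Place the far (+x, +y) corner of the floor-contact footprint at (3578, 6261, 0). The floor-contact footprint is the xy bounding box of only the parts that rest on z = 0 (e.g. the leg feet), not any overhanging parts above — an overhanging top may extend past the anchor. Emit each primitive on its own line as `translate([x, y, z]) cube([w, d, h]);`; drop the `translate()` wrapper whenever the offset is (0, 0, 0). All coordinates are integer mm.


translate([448, 391, 0]) cube([3130, 195, 2300]);
translate([448, 6066, 0]) cube([3130, 195, 2300]);
translate([448, 586, 0]) cube([195, 5480, 2300]);
translate([3383, 586, 0]) cube([195, 5480, 2300]);


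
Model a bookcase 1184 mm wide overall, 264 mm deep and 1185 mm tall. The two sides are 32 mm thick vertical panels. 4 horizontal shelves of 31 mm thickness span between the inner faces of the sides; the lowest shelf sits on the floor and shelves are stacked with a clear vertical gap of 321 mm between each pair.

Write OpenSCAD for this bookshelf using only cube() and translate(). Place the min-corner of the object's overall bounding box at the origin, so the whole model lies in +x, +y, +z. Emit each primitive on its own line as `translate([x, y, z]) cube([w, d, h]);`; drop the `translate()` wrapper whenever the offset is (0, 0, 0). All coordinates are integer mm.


cube([32, 264, 1185]);
translate([1152, 0, 0]) cube([32, 264, 1185]);
translate([32, 0, 0]) cube([1120, 264, 31]);
translate([32, 0, 352]) cube([1120, 264, 31]);
translate([32, 0, 704]) cube([1120, 264, 31]);
translate([32, 0, 1056]) cube([1120, 264, 31]);


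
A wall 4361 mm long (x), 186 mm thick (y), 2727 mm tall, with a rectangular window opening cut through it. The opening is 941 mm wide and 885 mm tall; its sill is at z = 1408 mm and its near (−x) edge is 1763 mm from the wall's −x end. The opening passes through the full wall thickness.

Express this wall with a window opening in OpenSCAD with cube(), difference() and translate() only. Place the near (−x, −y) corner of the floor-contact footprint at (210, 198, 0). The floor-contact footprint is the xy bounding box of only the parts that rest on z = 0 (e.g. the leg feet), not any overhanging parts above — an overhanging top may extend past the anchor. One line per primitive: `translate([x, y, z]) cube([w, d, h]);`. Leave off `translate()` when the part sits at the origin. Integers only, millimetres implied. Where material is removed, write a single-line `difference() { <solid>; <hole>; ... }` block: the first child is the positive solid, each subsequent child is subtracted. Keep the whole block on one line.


difference() { translate([210, 198, 0]) cube([4361, 186, 2727]); translate([1973, 198, 1408]) cube([941, 186, 885]); }


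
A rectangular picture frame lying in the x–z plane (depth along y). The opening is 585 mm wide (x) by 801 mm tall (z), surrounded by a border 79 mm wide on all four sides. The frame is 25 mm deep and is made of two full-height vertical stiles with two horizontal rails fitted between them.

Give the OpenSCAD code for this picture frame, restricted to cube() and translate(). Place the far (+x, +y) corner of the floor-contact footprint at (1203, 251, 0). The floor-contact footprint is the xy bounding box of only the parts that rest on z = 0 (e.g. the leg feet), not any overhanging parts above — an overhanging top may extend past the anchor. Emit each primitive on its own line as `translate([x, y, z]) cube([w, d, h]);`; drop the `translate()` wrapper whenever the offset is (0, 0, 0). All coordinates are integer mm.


translate([460, 226, 0]) cube([79, 25, 959]);
translate([1124, 226, 0]) cube([79, 25, 959]);
translate([539, 226, 0]) cube([585, 25, 79]);
translate([539, 226, 880]) cube([585, 25, 79]);


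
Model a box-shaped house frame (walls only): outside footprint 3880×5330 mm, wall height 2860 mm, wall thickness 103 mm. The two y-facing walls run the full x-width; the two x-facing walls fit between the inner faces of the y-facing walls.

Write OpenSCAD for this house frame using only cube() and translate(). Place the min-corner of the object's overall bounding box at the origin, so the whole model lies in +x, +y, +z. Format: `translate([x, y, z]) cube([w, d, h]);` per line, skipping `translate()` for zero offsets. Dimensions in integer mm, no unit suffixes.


cube([3880, 103, 2860]);
translate([0, 5227, 0]) cube([3880, 103, 2860]);
translate([0, 103, 0]) cube([103, 5124, 2860]);
translate([3777, 103, 0]) cube([103, 5124, 2860]);


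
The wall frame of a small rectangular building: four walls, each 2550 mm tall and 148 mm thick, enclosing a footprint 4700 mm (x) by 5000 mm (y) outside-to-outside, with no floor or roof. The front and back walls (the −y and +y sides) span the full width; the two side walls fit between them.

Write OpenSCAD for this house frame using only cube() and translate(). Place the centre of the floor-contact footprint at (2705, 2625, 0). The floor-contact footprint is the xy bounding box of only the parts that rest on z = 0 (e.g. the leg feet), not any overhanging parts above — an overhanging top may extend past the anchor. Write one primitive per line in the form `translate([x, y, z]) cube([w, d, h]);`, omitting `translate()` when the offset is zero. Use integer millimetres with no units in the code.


translate([355, 125, 0]) cube([4700, 148, 2550]);
translate([355, 4977, 0]) cube([4700, 148, 2550]);
translate([355, 273, 0]) cube([148, 4704, 2550]);
translate([4907, 273, 0]) cube([148, 4704, 2550]);


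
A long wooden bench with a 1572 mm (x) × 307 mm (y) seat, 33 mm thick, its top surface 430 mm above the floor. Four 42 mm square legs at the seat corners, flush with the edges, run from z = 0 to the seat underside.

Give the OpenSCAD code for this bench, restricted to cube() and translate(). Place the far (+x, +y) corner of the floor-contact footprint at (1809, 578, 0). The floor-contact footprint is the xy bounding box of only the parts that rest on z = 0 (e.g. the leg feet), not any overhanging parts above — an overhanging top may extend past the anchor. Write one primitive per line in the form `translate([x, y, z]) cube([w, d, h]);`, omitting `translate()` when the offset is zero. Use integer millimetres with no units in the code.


translate([237, 271, 397]) cube([1572, 307, 33]);
translate([237, 271, 0]) cube([42, 42, 397]);
translate([237, 536, 0]) cube([42, 42, 397]);
translate([1767, 271, 0]) cube([42, 42, 397]);
translate([1767, 536, 0]) cube([42, 42, 397]);


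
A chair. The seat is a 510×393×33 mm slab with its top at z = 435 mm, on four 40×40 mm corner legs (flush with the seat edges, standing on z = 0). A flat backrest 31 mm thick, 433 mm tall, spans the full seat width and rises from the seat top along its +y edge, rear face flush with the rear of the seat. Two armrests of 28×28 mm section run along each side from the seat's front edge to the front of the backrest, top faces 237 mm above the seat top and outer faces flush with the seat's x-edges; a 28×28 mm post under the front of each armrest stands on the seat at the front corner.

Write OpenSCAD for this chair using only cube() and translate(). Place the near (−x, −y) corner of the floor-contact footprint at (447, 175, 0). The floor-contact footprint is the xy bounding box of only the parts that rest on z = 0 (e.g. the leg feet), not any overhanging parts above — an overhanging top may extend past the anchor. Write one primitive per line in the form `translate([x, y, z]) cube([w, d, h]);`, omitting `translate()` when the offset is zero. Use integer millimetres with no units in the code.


translate([447, 175, 402]) cube([510, 393, 33]);
translate([447, 175, 0]) cube([40, 40, 402]);
translate([917, 175, 0]) cube([40, 40, 402]);
translate([447, 528, 0]) cube([40, 40, 402]);
translate([917, 528, 0]) cube([40, 40, 402]);
translate([447, 537, 435]) cube([510, 31, 433]);
translate([447, 175, 644]) cube([28, 362, 28]);
translate([929, 175, 644]) cube([28, 362, 28]);
translate([447, 175, 435]) cube([28, 28, 209]);
translate([929, 175, 435]) cube([28, 28, 209]);


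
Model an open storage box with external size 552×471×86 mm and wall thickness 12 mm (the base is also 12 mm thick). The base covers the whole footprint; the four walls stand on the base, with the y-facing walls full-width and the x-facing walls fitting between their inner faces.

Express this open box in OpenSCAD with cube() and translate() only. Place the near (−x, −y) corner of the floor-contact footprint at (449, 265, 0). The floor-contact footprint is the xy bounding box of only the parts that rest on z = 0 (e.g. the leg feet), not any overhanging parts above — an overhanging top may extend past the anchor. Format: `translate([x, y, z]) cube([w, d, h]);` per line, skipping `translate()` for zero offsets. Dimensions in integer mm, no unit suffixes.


translate([449, 265, 0]) cube([552, 471, 12]);
translate([449, 265, 12]) cube([552, 12, 74]);
translate([449, 724, 12]) cube([552, 12, 74]);
translate([449, 277, 12]) cube([12, 447, 74]);
translate([989, 277, 12]) cube([12, 447, 74]);


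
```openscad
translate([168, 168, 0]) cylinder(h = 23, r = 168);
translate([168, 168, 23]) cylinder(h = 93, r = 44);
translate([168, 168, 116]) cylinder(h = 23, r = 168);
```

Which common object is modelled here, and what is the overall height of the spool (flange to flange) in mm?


A spool. The overall height is 139 mm.

Three coaxial cylinders, large–small–large — a spool. Two 23 mm flanges and a 93 mm core give 23 + 93 + 23 = 139 mm.


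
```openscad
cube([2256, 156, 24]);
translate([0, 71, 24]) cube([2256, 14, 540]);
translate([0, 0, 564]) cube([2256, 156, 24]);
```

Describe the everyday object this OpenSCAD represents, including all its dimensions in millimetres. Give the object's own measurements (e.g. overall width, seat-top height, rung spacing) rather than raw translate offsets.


An I-beam lying along x, 2256 mm long. Overall section height 588 mm. Two flanges 156 mm wide (y) and 24 mm thick, one on the floor and one at the top; a web 14 mm thick runs between them, centred on the flange width.


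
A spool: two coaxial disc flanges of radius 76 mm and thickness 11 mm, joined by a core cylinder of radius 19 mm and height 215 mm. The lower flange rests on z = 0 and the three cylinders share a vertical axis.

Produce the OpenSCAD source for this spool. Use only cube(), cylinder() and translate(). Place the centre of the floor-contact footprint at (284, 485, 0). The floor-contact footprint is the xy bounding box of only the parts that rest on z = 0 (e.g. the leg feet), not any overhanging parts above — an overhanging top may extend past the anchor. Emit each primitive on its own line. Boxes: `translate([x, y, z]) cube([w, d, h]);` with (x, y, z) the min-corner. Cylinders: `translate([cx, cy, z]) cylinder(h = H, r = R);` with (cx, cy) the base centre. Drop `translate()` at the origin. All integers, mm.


translate([284, 485, 0]) cylinder(h = 11, r = 76);
translate([284, 485, 11]) cylinder(h = 215, r = 19);
translate([284, 485, 226]) cylinder(h = 11, r = 76);


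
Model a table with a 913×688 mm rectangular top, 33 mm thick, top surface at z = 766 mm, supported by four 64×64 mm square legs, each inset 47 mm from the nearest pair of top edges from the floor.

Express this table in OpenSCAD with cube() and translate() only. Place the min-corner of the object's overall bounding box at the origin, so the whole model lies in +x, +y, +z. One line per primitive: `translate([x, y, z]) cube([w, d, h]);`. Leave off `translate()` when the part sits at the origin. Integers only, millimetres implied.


translate([0, 0, 733]) cube([913, 688, 33]);
translate([47, 47, 0]) cube([64, 64, 733]);
translate([802, 47, 0]) cube([64, 64, 733]);
translate([47, 577, 0]) cube([64, 64, 733]);
translate([802, 577, 0]) cube([64, 64, 733]);


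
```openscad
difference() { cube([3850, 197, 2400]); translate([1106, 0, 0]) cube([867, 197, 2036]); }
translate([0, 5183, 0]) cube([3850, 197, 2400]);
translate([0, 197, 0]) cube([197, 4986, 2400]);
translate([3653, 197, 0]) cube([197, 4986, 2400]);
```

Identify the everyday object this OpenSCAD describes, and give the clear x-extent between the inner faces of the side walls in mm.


A single room. The interior width is 3456 mm.

Four walls enclosing a rectangle with a door in the front wall — a room. Outside width 3850 minus two 197 mm walls gives 3456 mm.


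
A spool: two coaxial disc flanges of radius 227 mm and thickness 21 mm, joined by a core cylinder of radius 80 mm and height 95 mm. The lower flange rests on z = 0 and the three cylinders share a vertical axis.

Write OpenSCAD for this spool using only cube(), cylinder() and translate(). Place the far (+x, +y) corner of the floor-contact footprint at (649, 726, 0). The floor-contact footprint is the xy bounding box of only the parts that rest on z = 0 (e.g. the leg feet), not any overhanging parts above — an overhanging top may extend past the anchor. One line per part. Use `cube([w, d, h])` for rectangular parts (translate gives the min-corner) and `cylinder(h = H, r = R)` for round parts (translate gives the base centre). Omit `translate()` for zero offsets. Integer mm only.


translate([422, 499, 0]) cylinder(h = 21, r = 227);
translate([422, 499, 21]) cylinder(h = 95, r = 80);
translate([422, 499, 116]) cylinder(h = 21, r = 227);


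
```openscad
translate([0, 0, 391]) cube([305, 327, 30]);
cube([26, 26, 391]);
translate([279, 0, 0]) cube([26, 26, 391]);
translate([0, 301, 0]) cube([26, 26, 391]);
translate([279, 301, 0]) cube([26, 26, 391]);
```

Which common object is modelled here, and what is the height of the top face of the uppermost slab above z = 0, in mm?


A stool. The seat height is 421 mm.

A 305×327×30 slab at z = 391 on four corner posts — a stool. The seat top is 391 + 30 = 421 mm.


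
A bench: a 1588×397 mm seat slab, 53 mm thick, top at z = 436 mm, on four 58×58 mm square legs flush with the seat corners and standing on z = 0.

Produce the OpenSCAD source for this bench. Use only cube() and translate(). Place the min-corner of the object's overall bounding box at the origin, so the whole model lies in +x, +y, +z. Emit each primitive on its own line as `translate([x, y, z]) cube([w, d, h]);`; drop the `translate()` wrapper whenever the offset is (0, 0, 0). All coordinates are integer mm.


// leg_h = 436 − 53 = 383
translate([0, 0, 383]) cube([1588, 397, 53]);
cube([58, 58, 383]);
translate([0, 339, 0]) cube([58, 58, 383]);
translate([1530, 0, 0]) cube([58, 58, 383]);
translate([1530, 339, 0]) cube([58, 58, 383]);
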